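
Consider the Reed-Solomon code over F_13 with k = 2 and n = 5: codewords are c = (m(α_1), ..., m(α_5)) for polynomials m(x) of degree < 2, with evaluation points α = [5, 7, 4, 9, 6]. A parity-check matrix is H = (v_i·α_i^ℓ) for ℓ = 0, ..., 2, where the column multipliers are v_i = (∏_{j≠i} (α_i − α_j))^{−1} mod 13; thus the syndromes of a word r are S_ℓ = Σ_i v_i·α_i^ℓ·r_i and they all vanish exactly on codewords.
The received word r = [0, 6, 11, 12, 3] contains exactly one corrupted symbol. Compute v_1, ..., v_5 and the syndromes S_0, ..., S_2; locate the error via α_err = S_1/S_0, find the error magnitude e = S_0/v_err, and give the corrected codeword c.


S = (10, 1, 4), error at position 3, error magnitude e = 1, c = [0, 6, 10, 12, 3].

Step 1: column multipliers v_i = (∏_{j≠i}(α_i − α_j))^{−1} mod 13.
  i = 1 (α = 5): (5−7)(5−4)(5−9)(5−6) = (−2)·1·(−4)·(−1) = −8 ≡ 5, so v_1 = 5^{−1} = 8 (mod 13).
  i = 2 (α = 7): (7−5)(7−4)(7−9)(7−6) = 2·3·(−2)·1 = −12 ≡ 1, so v_2 = 1^{−1} = 1 (mod 13).
  i = 3 (α = 4): (4−5)(4−7)(4−9)(4−6) = (−1)·(−3)·(−5)·(−2) = 30 ≡ 4, so v_3 = 4^{−1} = 10 (mod 13).
  i = 4 (α = 9): (9−5)(9−7)(9−4)(9−6) = 4·2·5·3 = 120 ≡ 3, so v_4 = 3^{−1} = 9 (mod 13).
  i = 5 (α = 6): (6−5)(6−7)(6−4)(6−9) = 1·(−1)·2·(−3) = 6 ≡ 6, so v_5 = 6^{−1} = 11 (mod 13).
  v = [8, 1, 10, 9, 11].
Step 2: syndromes of r = [0, 6, 11, 12, 3] (all sums mod 13).
  S_0 = Σ v_i r_i = 8·0 + 1·6 + 10·11 + 9·12 + 11·3 = 257 ≡ 10.
  S_1 = Σ v_i α_i r_i = 8·5·0 + 1·7·6 + 10·4·11 + 9·9·12 + 11·6·3 = 1652 ≡ 1.
  α_i^2 mod 13 = [12, 10, 3, 3, 10].
  S_2 = Σ v_i α_i^2 r_i = 8·12·0 + 1·10·6 + 10·3·11 + 9·3·12 + 11·10·3 = 1044 ≡ 4.
  S = (10, 1, 4) ≠ 0, so r is not a codeword (an error is present).
Step 3: locate the error. For a single error e at position i, S_ℓ = v_i·e·α_i^ℓ, so α_err = S_1/S_0.
  S_0^{−1} = 10^{−1} = 4 (mod 13), so α_err = 1·4 = 4 ≡ 4 = α_3. Error position i = 3.
  Consistency check: S_2/S_1 = 4·1 = 4 ≡ 4 = α_err ✓ (single-error assumption holds).
Step 4: error magnitude e = S_0/v_3 = S_0·∏_{j≠3}(α_3 − α_j) = 10·4 = 40 ≡ 1 (mod 13).
Step 5: correct position 3: c_3 = r_3 − e = 11 − 1 ≡ 10 (mod 13). Hence c = [0, 6, 10, 12, 3].
  Check: interpolating c through the α_i gives m(x) = 11 + 3·x (degree < 2) with m(α_i) = c_i for every i, so c is indeed a codeword.


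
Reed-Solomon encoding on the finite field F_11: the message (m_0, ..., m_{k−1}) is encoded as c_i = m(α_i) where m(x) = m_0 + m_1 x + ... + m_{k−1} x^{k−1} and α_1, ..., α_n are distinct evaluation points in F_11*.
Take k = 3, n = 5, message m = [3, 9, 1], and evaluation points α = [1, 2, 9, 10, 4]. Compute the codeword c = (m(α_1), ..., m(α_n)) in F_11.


c = [2, 3, 0, 6, 0]

Message polynomial: m(x) = 3 + 9·x + 1·x^2 (mod 11).
For each evaluation point α_i, compute m(α_i) mod 11:
  α_1 = 1: Horner steps 1 → 10 → 2, so m(1) = 2.
  α_2 = 2: Horner steps 1 → 0 → 3, so m(2) = 3.
  α_3 = 9: Horner steps 1 → 7 → 0, so m(9) = 0.
  α_4 = 10: Horner steps 1 → 8 → 6, so m(10) = 6.
  α_5 = 4: Horner steps 1 → 2 → 0, so m(4) = 0.
Codeword c = [2, 3, 0, 6, 0] ∈ F_11^5.


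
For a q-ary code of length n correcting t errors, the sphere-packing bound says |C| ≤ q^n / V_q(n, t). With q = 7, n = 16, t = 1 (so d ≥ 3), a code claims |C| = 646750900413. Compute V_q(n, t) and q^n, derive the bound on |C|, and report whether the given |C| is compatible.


V_q(n, t) = 97, q^n = 33232930569601, Hamming bound = 342607531645, |C| = 646750900413 > bound (violated).

Step 1: Compute V_q(n, t) = Σ_{j=0}^1 C(n, j) (q−1)^j.
  j = 0: C(16,0)·(6)^0 = 1·1 = 1.
  j = 1: C(16,1)·(6)^1 = 16·6 = 96.
  V_q(n, t) = 1 + 96 = 97.
Step 2: q^n = 7^16 = 33232930569601.
Step 3: Hamming bound ⌊q^n / V_q(n,t)⌋ = ⌊33232930569601/97⌋ = 342607531645.
Step 4: Compare |C| = 646750900413 to 342607531645: violated.
The claimed |C| lies above the Hamming bound, so no 7-ary code of length 16 with d ≥ 3 can have 646750900413 codewords.


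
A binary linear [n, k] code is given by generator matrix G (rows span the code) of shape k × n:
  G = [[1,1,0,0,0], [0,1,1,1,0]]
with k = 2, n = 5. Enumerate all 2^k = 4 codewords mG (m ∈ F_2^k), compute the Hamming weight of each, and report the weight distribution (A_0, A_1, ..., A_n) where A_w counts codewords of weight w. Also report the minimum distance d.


Weight distribution: A_0 = 1, A_2 = 1, A_3 = 2. Minimum distance d = 2.

Enumerate all 2^2 = 4 messages m ∈ F_2^2.
For each, compute codeword c = mG in F_2^5, then tally its weight.
  m = 00 → c = 00000, weight = 0.
  m = 10 → c = 11000, weight = 2.
  m = 01 → c = 01110, weight = 3.
  m = 11 → c = 10110, weight = 3.
Tally weights:
  weight 0: 1 codewords.
  weight 2: 1 codewords.
  weight 3: 2 codewords.
Minimum distance d = smallest w > 0 with A_w > 0 = 2.
Sanity: Σ A_w = 4 = 2^2 = 4 ✓.


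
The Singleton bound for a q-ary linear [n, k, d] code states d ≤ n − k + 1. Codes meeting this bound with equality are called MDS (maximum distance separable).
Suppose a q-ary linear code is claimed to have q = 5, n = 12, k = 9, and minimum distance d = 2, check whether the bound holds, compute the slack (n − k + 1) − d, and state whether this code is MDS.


Singleton RHS = n − k + 1 = 4, slack = 2, bound satisfied, not MDS.

Singleton bound: d ≤ n − k + 1.
Here n = 12, k = 9, so n − k + 1 = 4.
Given d = 2, check d ≤ 4: YES.
Slack = (n − k + 1) − d = 2.
The code is NOT MDS (slack = 2 > 0).
Description: the claimed parameters are [12, 9, 2]_5; such a code would be non-MDS.


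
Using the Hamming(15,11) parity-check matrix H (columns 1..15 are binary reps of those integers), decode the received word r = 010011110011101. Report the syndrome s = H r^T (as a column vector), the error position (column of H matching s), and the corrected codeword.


s = (1, 0, 1, 1)^T, error position = 11, corrected codeword c = 010011110001101

Compute s = H r^T mod 2 one row at a time:
  s_1 = 1 + 0 + 0 + 1 + 1 + 1 + 0 + 1 = 5 ≡ 1 (mod 2).
  s_2 = 0 + 1 + 1 + 1 + 1 + 1 + 0 + 1 = 6 ≡ 0 (mod 2).
  s_3 = 1 + 0 + 1 + 1 + 0 + 1 + 0 + 1 = 5 ≡ 1 (mod 2).
  s_4 = 0 + 0 + 1 + 1 + 0 + 1 + 1 + 1 = 5 ≡ 1 (mod 2).
s = (1, 0, 1, 1)^T — this equals column 11 of H (binary 1011), so error is at position 11.
Correct: flip bit 11 of r = 010011110011101 to get c = 010011110001101.


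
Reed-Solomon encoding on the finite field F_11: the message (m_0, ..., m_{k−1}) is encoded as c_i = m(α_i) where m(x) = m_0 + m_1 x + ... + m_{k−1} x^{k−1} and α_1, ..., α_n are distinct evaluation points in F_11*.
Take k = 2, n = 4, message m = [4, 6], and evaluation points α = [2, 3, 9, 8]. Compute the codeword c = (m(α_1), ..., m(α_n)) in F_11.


c = [5, 0, 3, 8]

Message polynomial: m(x) = 4 + 6·x (mod 11).
For each evaluation point α_i, compute m(α_i) mod 11:
  α_1 = 2: Horner steps 6 → 5, so m(2) = 5.
  α_2 = 3: Horner steps 6 → 0, so m(3) = 0.
  α_3 = 9: Horner steps 6 → 3, so m(9) = 3.
  α_4 = 8: Horner steps 6 → 8, so m(8) = 8.
Codeword c = [5, 0, 3, 8] ∈ F_11^4.


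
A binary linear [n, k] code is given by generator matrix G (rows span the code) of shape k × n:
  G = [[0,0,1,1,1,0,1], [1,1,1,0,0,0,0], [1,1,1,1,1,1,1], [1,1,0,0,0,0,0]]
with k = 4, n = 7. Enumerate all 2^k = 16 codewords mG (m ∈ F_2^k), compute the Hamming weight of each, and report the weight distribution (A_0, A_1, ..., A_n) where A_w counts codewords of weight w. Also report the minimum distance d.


Weight distribution: A_0 = 1, A_1 = 2, A_2 = 2, A_3 = 3, A_4 = 3, A_5 = 2, A_6 = 2, A_7 = 1. Minimum distance d = 1.

Enumerate all 2^4 = 16 messages m ∈ F_2^4.
For each, compute codeword c = mG in F_2^7, then tally its weight.
  m = 0000 → c = 0000000, weight = 0.
  m = 1000 → c = 0011101, weight = 4.
  m = 0100 → c = 1110000, weight = 3.
  m = 1100 → c = 1101101, weight = 5.
  m = 0010 → c = 1111111, weight = 7.
  m = 1010 → c = 1100010, weight = 3.
  m = 0110 → c = 0001111, weight = 4.
  m = 1110 → c = 0010010, weight = 2.
  m = 0001 → c = 1100000, weight = 2.
  m = 1001 → c = 1111101, weight = 6.
  m = 0101 → c = 0010000, weight = 1.
  m = 1101 → c = 0001101, weight = 3.
  m = 0011 → c = 0011111, weight = 5.
  m = 1011 → c = 0000010, weight = 1.
  m = 0111 → c = 1101111, weight = 6.
  m = 1111 → c = 1110010, weight = 4.
Tally weights:
  weight 0: 1 codewords.
  weight 1: 2 codewords.
  weight 2: 2 codewords.
  weight 3: 3 codewords.
  weight 4: 3 codewords.
  weight 5: 2 codewords.
  weight 6: 2 codewords.
  weight 7: 1 codewords.
Minimum distance d = smallest w > 0 with A_w > 0 = 1.
Sanity: Σ A_w = 16 = 2^4 = 16 ✓.


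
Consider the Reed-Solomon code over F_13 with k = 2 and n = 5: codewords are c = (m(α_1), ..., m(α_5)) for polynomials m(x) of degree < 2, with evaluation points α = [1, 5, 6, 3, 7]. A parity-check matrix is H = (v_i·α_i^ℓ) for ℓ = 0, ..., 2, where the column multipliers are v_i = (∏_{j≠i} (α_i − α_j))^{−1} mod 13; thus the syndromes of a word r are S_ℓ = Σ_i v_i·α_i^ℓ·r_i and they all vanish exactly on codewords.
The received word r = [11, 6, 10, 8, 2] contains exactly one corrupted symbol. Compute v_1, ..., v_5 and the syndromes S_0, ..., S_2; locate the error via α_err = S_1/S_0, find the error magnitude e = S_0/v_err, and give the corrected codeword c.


S = (9, 6, 4), error at position 2, error magnitude e = 1, c = [11, 5, 10, 8, 2].

Step 1: column multipliers v_i = (∏_{j≠i}(α_i − α_j))^{−1} mod 13.
  i = 1 (α = 1): (1−5)(1−6)(1−3)(1−7) = (−4)·(−5)·(−2)·(−6) = 240 ≡ 6, so v_1 = 6^{−1} = 11 (mod 13).
  i = 2 (α = 5): (5−1)(5−6)(5−3)(5−7) = 4·(−1)·2·(−2) = 16 ≡ 3, so v_2 = 3^{−1} = 9 (mod 13).
  i = 3 (α = 6): (6−1)(6−5)(6−3)(6−7) = 5·1·3·(−1) = −15 ≡ 11, so v_3 = 11^{−1} = 6 (mod 13).
  i = 4 (α = 3): (3−1)(3−5)(3−6)(3−7) = 2·(−2)·(−3)·(−4) = −48 ≡ 4, so v_4 = 4^{−1} = 10 (mod 13).
  i = 5 (α = 7): (7−1)(7−5)(7−6)(7−3) = 6·2·1·4 = 48 ≡ 9, so v_5 = 9^{−1} = 3 (mod 13).
  v = [11, 9, 6, 10, 3].
Step 2: syndromes of r = [11, 6, 10, 8, 2] (all sums mod 13).
  S_0 = Σ v_i r_i = 11·11 + 9·6 + 6·10 + 10·8 + 3·2 = 321 ≡ 9.
  S_1 = Σ v_i α_i r_i = 11·1·11 + 9·5·6 + 6·6·10 + 10·3·8 + 3·7·2 = 1033 ≡ 6.
  α_i^2 mod 13 = [1, 12, 10, 9, 10].
  S_2 = Σ v_i α_i^2 r_i = 11·1·11 + 9·12·6 + 6·10·10 + 10·9·8 + 3·10·2 = 2149 ≡ 4.
  S = (9, 6, 4) ≠ 0, so r is not a codeword (an error is present).
Step 3: locate the error. For a single error e at position i, S_ℓ = v_i·e·α_i^ℓ, so α_err = S_1/S_0.
  S_0^{−1} = 9^{−1} = 3 (mod 13), so α_err = 6·3 = 18 ≡ 5 = α_2. Error position i = 2.
  Consistency check: S_2/S_1 = 4·11 = 44 ≡ 5 = α_err ✓ (single-error assumption holds).
Step 4: error magnitude e = S_0/v_2 = S_0·∏_{j≠2}(α_2 − α_j) = 9·3 = 27 ≡ 1 (mod 13).
Step 5: correct position 2: c_2 = r_2 − e = 6 − 1 ≡ 5 (mod 13). Hence c = [11, 5, 10, 8, 2].
  Check: interpolating c through the α_i gives m(x) = 6 + 5·x (degree < 2) with m(α_i) = c_i for every i, so c is indeed a codeword.


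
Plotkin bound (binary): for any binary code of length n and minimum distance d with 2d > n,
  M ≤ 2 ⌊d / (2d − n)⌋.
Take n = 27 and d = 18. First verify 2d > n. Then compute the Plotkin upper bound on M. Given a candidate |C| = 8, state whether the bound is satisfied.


Plotkin bound M ≤ 4; given |C| = 8 > bound (violated).

Check applicability: 2d = 36, n = 27.
2d − n = 9 > 0, so Plotkin applies.
Compute d/(2d−n) = 18/9 ≈ 2.0000.
⌊d/(2d−n)⌋ = 2.
Plotkin bound: M ≤ 2·2 = 4.
Given |C| = 8, check: VIOLATED.
This |C| is above the Plotkin bound, so no binary code with n = 27, d = 18 and 8 codewords exists.


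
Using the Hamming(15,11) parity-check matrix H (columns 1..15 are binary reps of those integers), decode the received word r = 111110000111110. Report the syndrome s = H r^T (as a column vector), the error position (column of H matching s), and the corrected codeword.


s = (1, 1, 1, 1)^T, error position = 15, corrected codeword c = 111110000111111

Compute s = H r^T mod 2 one row at a time:
  s_1 = 0 + 0 + 1 + 1 + 1 + 1 + 1 + 0 = 5 ≡ 1 (mod 2).
  s_2 = 1 + 1 + 0 + 0 + 1 + 1 + 1 + 0 = 5 ≡ 1 (mod 2).
  s_3 = 1 + 1 + 0 + 0 + 1 + 1 + 1 + 0 = 5 ≡ 1 (mod 2).
  s_4 = 1 + 1 + 1 + 0 + 0 + 1 + 1 + 0 = 5 ≡ 1 (mod 2).
s = (1, 1, 1, 1)^T — this equals column 15 of H (binary 1111), so error is at position 15.
Correct: flip bit 15 of r = 111110000111110 to get c = 111110000111111.


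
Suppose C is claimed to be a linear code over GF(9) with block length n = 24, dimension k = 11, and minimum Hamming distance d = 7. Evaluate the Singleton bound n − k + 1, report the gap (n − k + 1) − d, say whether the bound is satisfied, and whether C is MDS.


Singleton RHS = n − k + 1 = 14, slack = 7, bound satisfied, not MDS.

Singleton bound: d ≤ n − k + 1.
Here n = 24, k = 11, so n − k + 1 = 14.
Given d = 7, check d ≤ 14: YES.
Slack = (n − k + 1) − d = 7.
The code is NOT MDS (slack = 7 > 0).
Description: the claimed parameters are [24, 11, 7]_9; such a code would be non-MDS.


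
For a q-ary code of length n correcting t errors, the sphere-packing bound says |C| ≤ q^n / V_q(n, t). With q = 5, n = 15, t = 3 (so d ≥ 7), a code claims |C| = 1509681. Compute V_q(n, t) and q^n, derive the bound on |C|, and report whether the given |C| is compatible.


V_q(n, t) = 30861, q^n = 30517578125, Hamming bound = 988871, |C| = 1509681 > bound (violated).

Step 1: Compute V_q(n, t) = Σ_{j=0}^3 C(n, j) (q−1)^j.
  j = 0: C(15,0)·(4)^0 = 1·1 = 1.
  j = 1: C(15,1)·(4)^1 = 15·4 = 60.
  j = 2: C(15,2)·(4)^2 = 105·16 = 1680.
  j = 3: C(15,3)·(4)^3 = 455·64 = 29120.
  V_q(n, t) = 1 + 60 + 1680 + 29120 = 30861.
Step 2: q^n = 5^15 = 30517578125.
Step 3: Hamming bound ⌊q^n / V_q(n,t)⌋ = ⌊30517578125/30861⌋ = 988871.
Step 4: Compare |C| = 1509681 to 988871: violated.
The claimed |C| lies above the Hamming bound, so no 5-ary code of length 15 with d ≥ 7 can have 1509681 codewords.


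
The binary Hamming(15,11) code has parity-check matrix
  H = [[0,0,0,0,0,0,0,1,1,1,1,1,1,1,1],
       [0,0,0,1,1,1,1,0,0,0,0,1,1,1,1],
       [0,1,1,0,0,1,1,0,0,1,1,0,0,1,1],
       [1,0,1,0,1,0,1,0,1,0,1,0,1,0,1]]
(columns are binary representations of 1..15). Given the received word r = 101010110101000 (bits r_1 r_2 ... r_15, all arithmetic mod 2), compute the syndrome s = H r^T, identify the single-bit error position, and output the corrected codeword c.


s = (1, 1, 1, 0)^T, error position = 14, corrected codeword c = 101010110101010

Compute s = H r^T mod 2 one row at a time:
  s_1 = 1 + 0 + 1 + 0 + 1 + 0 + 0 + 0 = 3 ≡ 1 (mod 2).
  s_2 = 0 + 1 + 0 + 1 + 1 + 0 + 0 + 0 = 3 ≡ 1 (mod 2).
  s_3 = 0 + 1 + 0 + 1 + 1 + 0 + 0 + 0 = 3 ≡ 1 (mod 2).
  s_4 = 1 + 1 + 1 + 1 + 0 + 0 + 0 + 0 = 4 ≡ 0 (mod 2).
s = (1, 1, 1, 0)^T — this equals column 14 of H (binary 1110), so error is at position 14.
Correct: flip bit 14 of r = 101010110101000 to get c = 101010110101010.


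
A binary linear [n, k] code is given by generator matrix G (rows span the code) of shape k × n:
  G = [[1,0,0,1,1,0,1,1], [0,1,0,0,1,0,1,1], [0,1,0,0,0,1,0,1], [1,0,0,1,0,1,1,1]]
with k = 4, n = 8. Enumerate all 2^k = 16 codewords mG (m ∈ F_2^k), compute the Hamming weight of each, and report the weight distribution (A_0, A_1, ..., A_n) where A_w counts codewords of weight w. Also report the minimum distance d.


Weight distribution: A_0 = 1, A_1 = 1, A_2 = 1, A_3 = 4, A_4 = 5, A_5 = 3, A_6 = 1. Minimum distance d = 1.

Enumerate all 2^4 = 16 messages m ∈ F_2^4.
For each, compute codeword c = mG in F_2^8, then tally its weight.
  m = 0000 → c = 00000000, weight = 0.
  m = 1000 → c = 10011011, weight = 5.
  m = 0100 → c = 01001011, weight = 4.
  m = 1100 → c = 11010000, weight = 3.
  m = 0010 → c = 01000101, weight = 3.
  m = 1010 → c = 11011110, weight = 6.
  m = 0110 → c = 00001110, weight = 3.
  m = 1110 → c = 10010101, weight = 4.
  m = 0001 → c = 10010111, weight = 5.
  m = 1001 → c = 00001100, weight = 2.
  m = 0101 → c = 11011100, weight = 5.
  m = 1101 → c = 01000111, weight = 4.
  m = 0011 → c = 11010010, weight = 4.
  m = 1011 → c = 01001001, weight = 3.
  m = 0111 → c = 10011001, weight = 4.
  m = 1111 → c = 00000010, weight = 1.
Tally weights:
  weight 0: 1 codewords.
  weight 1: 1 codewords.
  weight 2: 1 codewords.
  weight 3: 4 codewords.
  weight 4: 5 codewords.
  weight 5: 3 codewords.
  weight 6: 1 codewords.
Minimum distance d = smallest w > 0 with A_w > 0 = 1.
Sanity: Σ A_w = 16 = 2^4 = 16 ✓.


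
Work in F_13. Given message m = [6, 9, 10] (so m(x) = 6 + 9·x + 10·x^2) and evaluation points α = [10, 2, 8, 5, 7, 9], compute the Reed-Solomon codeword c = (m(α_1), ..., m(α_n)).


c = [4, 12, 3, 2, 0, 0]

Message polynomial: m(x) = 6 + 9·x + 10·x^2 (mod 13).
For each evaluation point α_i, compute m(α_i) mod 13:
  α_1 = 10: Horner steps 10 → 5 → 4, so m(10) = 4.
  α_2 = 2: Horner steps 10 → 3 → 12, so m(2) = 12.
  α_3 = 8: Horner steps 10 → 11 → 3, so m(8) = 3.
  α_4 = 5: Horner steps 10 → 7 → 2, so m(5) = 2.
  α_5 = 7: Horner steps 10 → 1 → 0, so m(7) = 0.
  α_6 = 9: Horner steps 10 → 8 → 0, so m(9) = 0.
Codeword c = [4, 12, 3, 2, 0, 0] ∈ F_13^6.


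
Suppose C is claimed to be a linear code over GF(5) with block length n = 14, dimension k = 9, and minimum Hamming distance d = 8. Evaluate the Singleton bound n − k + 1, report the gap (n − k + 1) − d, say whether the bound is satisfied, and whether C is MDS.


Singleton RHS = n − k + 1 = 6, slack = -2, bound violated (no such code; not MDS).

Singleton bound: d ≤ n − k + 1.
Here n = 14, k = 9, so n − k + 1 = 6.
Given d = 8, check d ≤ 6: NO.
Slack = (n − k + 1) − d = -2.
The slack is negative: d = 8 exceeds n − k + 1 = 6 by 2, so the Singleton bound is violated and no linear [14, 9, 8]_5 code can exist. In particular it is not MDS (MDS requires d = n − k + 1 exactly).
Description: the claimed parameters are [14, 9, 8]_5; such a code would be impossible (violates the Singleton bound).


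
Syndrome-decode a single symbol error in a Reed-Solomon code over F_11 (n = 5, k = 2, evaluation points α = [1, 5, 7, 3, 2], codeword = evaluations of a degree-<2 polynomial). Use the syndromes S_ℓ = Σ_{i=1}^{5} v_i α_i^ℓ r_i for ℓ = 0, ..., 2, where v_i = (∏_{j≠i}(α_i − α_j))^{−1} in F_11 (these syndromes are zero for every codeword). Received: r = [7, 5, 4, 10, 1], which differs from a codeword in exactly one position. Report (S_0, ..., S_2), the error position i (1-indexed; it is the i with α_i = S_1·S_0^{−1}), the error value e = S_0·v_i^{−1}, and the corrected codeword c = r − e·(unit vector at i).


S = (3, 9, 5), error at position 4, error magnitude e = 4, c = [7, 5, 4, 6, 1].

Step 1: column multipliers v_i = (∏_{j≠i}(α_i − α_j))^{−1} mod 11.
  i = 1 (α = 1): (1−5)(1−7)(1−3)(1−2) = (−4)·(−6)·(−2)·(−1) = 48 ≡ 4, so v_1 = 4^{−1} = 3 (mod 11).
  i = 2 (α = 5): (5−1)(5−7)(5−3)(5−2) = 4·(−2)·2·3 = −48 ≡ 7, so v_2 = 7^{−1} = 8 (mod 11).
  i = 3 (α = 7): (7−1)(7−5)(7−3)(7−2) = 6·2·4·5 = 240 ≡ 9, so v_3 = 9^{−1} = 5 (mod 11).
  i = 4 (α = 3): (3−1)(3−5)(3−7)(3−2) = 2·(−2)·(−4)·1 = 16 ≡ 5, so v_4 = 5^{−1} = 9 (mod 11).
  i = 5 (α = 2): (2−1)(2−5)(2−7)(2−3) = 1·(−3)·(−5)·(−1) = −15 ≡ 7, so v_5 = 7^{−1} = 8 (mod 11).
  v = [3, 8, 5, 9, 8].
Step 2: syndromes of r = [7, 5, 4, 10, 1] (all sums mod 11).
  S_0 = Σ v_i r_i = 3·7 + 8·5 + 5·4 + 9·10 + 8·1 = 179 ≡ 3.
  S_1 = Σ v_i α_i r_i = 3·1·7 + 8·5·5 + 5·7·4 + 9·3·10 + 8·2·1 = 647 ≡ 9.
  α_i^2 mod 11 = [1, 3, 5, 9, 4].
  S_2 = Σ v_i α_i^2 r_i = 3·1·7 + 8·3·5 + 5·5·4 + 9·9·10 + 8·4·1 = 1083 ≡ 5.
  S = (3, 9, 5) ≠ 0, so r is not a codeword (an error is present).
Step 3: locate the error. For a single error e at position i, S_ℓ = v_i·e·α_i^ℓ, so α_err = S_1/S_0.
  S_0^{−1} = 3^{−1} = 4 (mod 11), so α_err = 9·4 = 36 ≡ 3 = α_4. Error position i = 4.
  Consistency check: S_2/S_1 = 5·5 = 25 ≡ 3 = α_err ✓ (single-error assumption holds).
Step 4: error magnitude e = S_0/v_4 = S_0·∏_{j≠4}(α_4 − α_j) = 3·5 = 15 ≡ 4 (mod 11).
Step 5: correct position 4: c_4 = r_4 − e = 10 − 4 ≡ 6 (mod 11). Hence c = [7, 5, 4, 6, 1].
  Check: interpolating c through the α_i gives m(x) = 2 + 5·x (degree < 2) with m(α_i) = c_i for every i, so c is indeed a codeword.


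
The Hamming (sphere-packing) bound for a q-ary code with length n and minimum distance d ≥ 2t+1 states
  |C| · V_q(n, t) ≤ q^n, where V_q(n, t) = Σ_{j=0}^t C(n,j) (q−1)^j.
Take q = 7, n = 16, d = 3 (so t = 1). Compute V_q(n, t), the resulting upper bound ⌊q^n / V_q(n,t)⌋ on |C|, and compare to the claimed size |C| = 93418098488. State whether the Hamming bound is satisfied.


V_q(n, t) = 97, q^n = 33232930569601, Hamming bound = 342607531645, |C| = 93418098488 ≤ bound (satisfied).

Step 1: Compute V_q(n, t) = Σ_{j=0}^1 C(n, j) (q−1)^j.
  j = 0: C(16,0)·(6)^0 = 1·1 = 1.
  j = 1: C(16,1)·(6)^1 = 16·6 = 96.
  V_q(n, t) = 1 + 96 = 97.
Step 2: q^n = 7^16 = 33232930569601.
Step 3: Hamming bound ⌊q^n / V_q(n,t)⌋ = ⌊33232930569601/97⌋ = 342607531645.
Step 4: Compare |C| = 93418098488 to 342607531645: satisfied.
The claimed |C| lies below the Hamming bound.


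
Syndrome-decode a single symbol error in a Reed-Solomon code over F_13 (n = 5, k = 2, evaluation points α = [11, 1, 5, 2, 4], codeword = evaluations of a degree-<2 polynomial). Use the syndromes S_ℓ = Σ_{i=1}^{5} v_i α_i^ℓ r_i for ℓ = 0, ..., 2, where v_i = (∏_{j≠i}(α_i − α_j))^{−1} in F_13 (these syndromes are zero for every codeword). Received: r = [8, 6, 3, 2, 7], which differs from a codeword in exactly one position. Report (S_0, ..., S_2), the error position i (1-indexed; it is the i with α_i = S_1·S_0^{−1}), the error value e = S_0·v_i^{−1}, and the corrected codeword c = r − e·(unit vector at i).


S = (12, 2, 9), error at position 1, error magnitude e = 3, c = [5, 6, 3, 2, 7].

Step 1: column multipliers v_i = (∏_{j≠i}(α_i − α_j))^{−1} mod 13.
  i = 1 (α = 11): (11−1)(11−5)(11−2)(11−4) = 10·6·9·7 = 3780 ≡ 10, so v_1 = 10^{−1} = 4 (mod 13).
  i = 2 (α = 1): (1−11)(1−5)(1−2)(1−4) = (−10)·(−4)·(−1)·(−3) = 120 ≡ 3, so v_2 = 3^{−1} = 9 (mod 13).
  i = 3 (α = 5): (5−11)(5−1)(5−2)(5−4) = (−6)·4·3·1 = −72 ≡ 6, so v_3 = 6^{−1} = 11 (mod 13).
  i = 4 (α = 2): (2−11)(2−1)(2−5)(2−4) = (−9)·1·(−3)·(−2) = −54 ≡ 11, so v_4 = 11^{−1} = 6 (mod 13).
  i = 5 (α = 4): (4−11)(4−1)(4−5)(4−2) = (−7)·3·(−1)·2 = 42 ≡ 3, so v_5 = 3^{−1} = 9 (mod 13).
  v = [4, 9, 11, 6, 9].
Step 2: syndromes of r = [8, 6, 3, 2, 7] (all sums mod 13).
  S_0 = Σ v_i r_i = 4·8 + 9·6 + 11·3 + 6·2 + 9·7 = 194 ≡ 12.
  S_1 = Σ v_i α_i r_i = 4·11·8 + 9·1·6 + 11·5·3 + 6·2·2 + 9·4·7 = 847 ≡ 2.
  α_i^2 mod 13 = [4, 1, 12, 4, 3].
  S_2 = Σ v_i α_i^2 r_i = 4·4·8 + 9·1·6 + 11·12·3 + 6·4·2 + 9·3·7 = 815 ≡ 9.
  S = (12, 2, 9) ≠ 0, so r is not a codeword (an error is present).
Step 3: locate the error. For a single error e at position i, S_ℓ = v_i·e·α_i^ℓ, so α_err = S_1/S_0.
  S_0^{−1} = 12^{−1} = 12 (mod 13), so α_err = 2·12 = 24 ≡ 11 = α_1. Error position i = 1.
  Consistency check: S_2/S_1 = 9·7 = 63 ≡ 11 = α_err ✓ (single-error assumption holds).
Step 4: error magnitude e = S_0/v_1 = S_0·∏_{j≠1}(α_1 − α_j) = 12·10 = 120 ≡ 3 (mod 13).
Step 5: correct position 1: c_1 = r_1 − e = 8 − 3 ≡ 5 (mod 13). Hence c = [5, 6, 3, 2, 7].
  Check: interpolating c through the α_i gives m(x) = 10 + 9·x (degree < 2) with m(α_i) = c_i for every i, so c is indeed a codeword.


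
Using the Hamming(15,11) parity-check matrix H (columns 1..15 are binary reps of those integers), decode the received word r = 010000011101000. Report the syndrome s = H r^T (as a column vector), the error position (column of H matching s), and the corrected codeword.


s = (0, 1, 0, 1)^T, error position = 5, corrected codeword c = 010010011101000

Compute s = H r^T mod 2 one row at a time:
  s_1 = 1 + 1 + 1 + 0 + 1 + 0 + 0 + 0 = 4 ≡ 0 (mod 2).
  s_2 = 0 + 0 + 0 + 0 + 1 + 0 + 0 + 0 = 1 ≡ 1 (mod 2).
  s_3 = 1 + 0 + 0 + 0 + 1 + 0 + 0 + 0 = 2 ≡ 0 (mod 2).
  s_4 = 0 + 0 + 0 + 0 + 1 + 0 + 0 + 0 = 1 ≡ 1 (mod 2).
s = (0, 1, 0, 1)^T — this equals column 5 of H (binary 0101), so error is at position 5.
Correct: flip bit 5 of r = 010000011101000 to get c = 010010011101000.


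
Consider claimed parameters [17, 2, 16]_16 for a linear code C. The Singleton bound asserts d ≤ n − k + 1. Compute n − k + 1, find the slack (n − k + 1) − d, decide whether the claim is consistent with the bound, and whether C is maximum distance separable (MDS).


Singleton RHS = n − k + 1 = 16, slack = 0, bound satisfied, MDS.

Singleton bound: d ≤ n − k + 1.
Here n = 17, k = 2, so n − k + 1 = 16.
Given d = 16, check d ≤ 16: YES.
Slack = (n − k + 1) − d = 0.
The code is MDS (slack = 0).
Description: the claimed parameters are [17, 2, 16]_16; such a code would be MDS (meets Singleton bound).


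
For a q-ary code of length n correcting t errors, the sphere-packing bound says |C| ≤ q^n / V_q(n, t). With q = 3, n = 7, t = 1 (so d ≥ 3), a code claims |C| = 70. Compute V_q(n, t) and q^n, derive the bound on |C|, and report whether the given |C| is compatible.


V_q(n, t) = 15, q^n = 2187, Hamming bound = 145, |C| = 70 ≤ bound (satisfied).

Step 1: Compute V_q(n, t) = Σ_{j=0}^1 C(n, j) (q−1)^j.
  j = 0: C(7,0)·(2)^0 = 1·1 = 1.
  j = 1: C(7,1)·(2)^1 = 7·2 = 14.
  V_q(n, t) = 1 + 14 = 15.
Step 2: q^n = 3^7 = 2187.
Step 3: Hamming bound ⌊q^n / V_q(n,t)⌋ = ⌊2187/15⌋ = 145.
Step 4: Compare |C| = 70 to 145: satisfied.
The claimed |C| lies below the Hamming bound.


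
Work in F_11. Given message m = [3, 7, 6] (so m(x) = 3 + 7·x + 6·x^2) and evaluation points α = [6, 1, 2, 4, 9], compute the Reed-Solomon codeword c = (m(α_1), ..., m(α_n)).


c = [8, 5, 8, 6, 2]

Message polynomial: m(x) = 3 + 7·x + 6·x^2 (mod 11).
For each evaluation point α_i, compute m(α_i) mod 11:
  α_1 = 6: Horner steps 6 → 10 → 8, so m(6) = 8.
  α_2 = 1: Horner steps 6 → 2 → 5, so m(1) = 5.
  α_3 = 2: Horner steps 6 → 8 → 8, so m(2) = 8.
  α_4 = 4: Horner steps 6 → 9 → 6, so m(4) = 6.
  α_5 = 9: Horner steps 6 → 6 → 2, so m(9) = 2.
Codeword c = [8, 5, 8, 6, 2] ∈ F_11^5.


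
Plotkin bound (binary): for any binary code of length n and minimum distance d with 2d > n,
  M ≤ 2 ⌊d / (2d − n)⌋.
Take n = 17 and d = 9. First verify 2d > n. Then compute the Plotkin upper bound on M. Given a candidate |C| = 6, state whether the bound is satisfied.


Plotkin bound M ≤ 18; given |C| = 6 ≤ bound (satisfied).

Check applicability: 2d = 18, n = 17.
2d − n = 1 > 0, so Plotkin applies.
Compute d/(2d−n) = 9/1 ≈ 9.0000.
⌊d/(2d−n)⌋ = 9.
Plotkin bound: M ≤ 2·9 = 18.
Given |C| = 6, check: satisfied.
This |C| is below the Plotkin bound.


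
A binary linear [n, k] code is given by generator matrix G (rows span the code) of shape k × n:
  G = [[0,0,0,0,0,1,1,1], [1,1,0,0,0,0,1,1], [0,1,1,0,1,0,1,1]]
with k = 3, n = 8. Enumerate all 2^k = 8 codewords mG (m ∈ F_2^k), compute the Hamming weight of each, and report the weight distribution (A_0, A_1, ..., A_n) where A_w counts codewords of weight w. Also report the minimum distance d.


Weight distribution: A_0 = 1, A_3 = 3, A_4 = 2, A_5 = 1, A_6 = 1. Minimum distance d = 3.

Enumerate all 2^3 = 8 messages m ∈ F_2^3.
For each, compute codeword c = mG in F_2^8, then tally its weight.
  m = 000 → c = 00000000, weight = 0.
  m = 100 → c = 00000111, weight = 3.
  m = 010 → c = 11000011, weight = 4.
  m = 110 → c = 11000100, weight = 3.
  m = 001 → c = 01101011, weight = 5.
  m = 101 → c = 01101100, weight = 4.
  m = 011 → c = 10101000, weight = 3.
  m = 111 → c = 10101111, weight = 6.
Tally weights:
  weight 0: 1 codewords.
  weight 3: 3 codewords.
  weight 4: 2 codewords.
  weight 5: 1 codewords.
  weight 6: 1 codewords.
Minimum distance d = smallest w > 0 with A_w > 0 = 3.
Sanity: Σ A_w = 8 = 2^3 = 8 ✓.


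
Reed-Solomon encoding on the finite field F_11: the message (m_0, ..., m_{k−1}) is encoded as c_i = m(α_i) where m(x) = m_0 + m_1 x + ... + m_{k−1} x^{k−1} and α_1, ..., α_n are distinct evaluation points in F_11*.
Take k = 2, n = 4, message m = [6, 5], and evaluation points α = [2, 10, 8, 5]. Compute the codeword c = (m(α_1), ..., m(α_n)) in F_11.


c = [5, 1, 2, 9]

Message polynomial: m(x) = 6 + 5·x (mod 11).
For each evaluation point α_i, compute m(α_i) mod 11:
  α_1 = 2: Horner steps 5 → 5, so m(2) = 5.
  α_2 = 10: Horner steps 5 → 1, so m(10) = 1.
  α_3 = 8: Horner steps 5 → 2, so m(8) = 2.
  α_4 = 5: Horner steps 5 → 9, so m(5) = 9.
Codeword c = [5, 1, 2, 9] ∈ F_11^4.


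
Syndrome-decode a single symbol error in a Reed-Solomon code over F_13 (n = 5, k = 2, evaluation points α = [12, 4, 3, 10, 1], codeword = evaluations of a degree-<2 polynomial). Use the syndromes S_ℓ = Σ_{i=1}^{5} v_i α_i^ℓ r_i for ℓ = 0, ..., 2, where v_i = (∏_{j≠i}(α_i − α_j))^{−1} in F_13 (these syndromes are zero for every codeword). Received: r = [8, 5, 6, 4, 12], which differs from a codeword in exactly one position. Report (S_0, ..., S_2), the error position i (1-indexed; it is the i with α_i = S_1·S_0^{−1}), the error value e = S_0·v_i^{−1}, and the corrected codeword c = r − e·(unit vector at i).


S = (4, 12, 10), error at position 3, error magnitude e = 3, c = [8, 5, 3, 4, 12].

Step 1: column multipliers v_i = (∏_{j≠i}(α_i − α_j))^{−1} mod 13.
  i = 1 (α = 12): (12−4)(12−3)(12−10)(12−1) = 8·9·2·11 = 1584 ≡ 11, so v_1 = 11^{−1} = 6 (mod 13).
  i = 2 (α = 4): (4−12)(4−3)(4−10)(4−1) = (−8)·1·(−6)·3 = 144 ≡ 1, so v_2 = 1^{−1} = 1 (mod 13).
  i = 3 (α = 3): (3−12)(3−4)(3−10)(3−1) = (−9)·(−1)·(−7)·2 = −126 ≡ 4, so v_3 = 4^{−1} = 10 (mod 13).
  i = 4 (α = 10): (10−12)(10−4)(10−3)(10−1) = (−2)·6·7·9 = −756 ≡ 11, so v_4 = 11^{−1} = 6 (mod 13).
  i = 5 (α = 1): (1−12)(1−4)(1−3)(1−10) = (−11)·(−3)·(−2)·(−9) = 594 ≡ 9, so v_5 = 9^{−1} = 3 (mod 13).
  v = [6, 1, 10, 6, 3].
Step 2: syndromes of r = [8, 5, 6, 4, 12] (all sums mod 13).
  S_0 = Σ v_i r_i = 6·8 + 1·5 + 10·6 + 6·4 + 3·12 = 173 ≡ 4.
  S_1 = Σ v_i α_i r_i = 6·12·8 + 1·4·5 + 10·3·6 + 6·10·4 + 3·1·12 = 1052 ≡ 12.
  α_i^2 mod 13 = [1, 3, 9, 9, 1].
  S_2 = Σ v_i α_i^2 r_i = 6·1·8 + 1·3·5 + 10·9·6 + 6·9·4 + 3·1·12 = 855 ≡ 10.
  S = (4, 12, 10) ≠ 0, so r is not a codeword (an error is present).
Step 3: locate the error. For a single error e at position i, S_ℓ = v_i·e·α_i^ℓ, so α_err = S_1/S_0.
  S_0^{−1} = 4^{−1} = 10 (mod 13), so α_err = 12·10 = 120 ≡ 3 = α_3. Error position i = 3.
  Consistency check: S_2/S_1 = 10·12 = 120 ≡ 3 = α_err ✓ (single-error assumption holds).
Step 4: error magnitude e = S_0/v_3 = S_0·∏_{j≠3}(α_3 − α_j) = 4·4 = 16 ≡ 3 (mod 13).
Step 5: correct position 3: c_3 = r_3 − e = 6 − 3 ≡ 3 (mod 13). Hence c = [8, 5, 3, 4, 12].
  Check: interpolating c through the α_i gives m(x) = 10 + 2·x (degree < 2) with m(α_i) = c_i for every i, so c is indeed a codeword.


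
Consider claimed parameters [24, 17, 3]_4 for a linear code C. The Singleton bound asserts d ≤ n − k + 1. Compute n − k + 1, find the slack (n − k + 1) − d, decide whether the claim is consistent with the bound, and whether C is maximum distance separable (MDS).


Singleton RHS = n − k + 1 = 8, slack = 5, bound satisfied, not MDS.

Singleton bound: d ≤ n − k + 1.
Here n = 24, k = 17, so n − k + 1 = 8.
Given d = 3, check d ≤ 8: YES.
Slack = (n − k + 1) − d = 5.
The code is NOT MDS (slack = 5 > 0).
Description: the claimed parameters are [24, 17, 3]_4; such a code would be non-MDS.


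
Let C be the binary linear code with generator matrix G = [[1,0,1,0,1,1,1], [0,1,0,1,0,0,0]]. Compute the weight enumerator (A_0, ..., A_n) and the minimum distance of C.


Weight distribution: A_0 = 1, A_2 = 1, A_5 = 1, A_7 = 1. Minimum distance d = 2.

Enumerate all 2^2 = 4 messages m ∈ F_2^2.
For each, compute codeword c = mG in F_2^7, then tally its weight.
  m = 00 → c = 0000000, weight = 0.
  m = 10 → c = 1010111, weight = 5.
  m = 01 → c = 0101000, weight = 2.
  m = 11 → c = 1111111, weight = 7.
Tally weights:
  weight 0: 1 codewords.
  weight 2: 1 codewords.
  weight 5: 1 codewords.
  weight 7: 1 codewords.
Minimum distance d = smallest w > 0 with A_w > 0 = 2.
Sanity: Σ A_w = 4 = 2^2 = 4 ✓.


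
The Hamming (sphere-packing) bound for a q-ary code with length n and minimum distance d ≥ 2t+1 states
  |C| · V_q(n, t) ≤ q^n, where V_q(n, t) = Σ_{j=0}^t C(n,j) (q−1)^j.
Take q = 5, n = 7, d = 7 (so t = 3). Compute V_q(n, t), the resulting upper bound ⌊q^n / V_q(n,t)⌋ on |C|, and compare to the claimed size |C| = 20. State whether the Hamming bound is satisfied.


V_q(n, t) = 2605, q^n = 78125, Hamming bound = 29, |C| = 20 ≤ bound (satisfied).

Step 1: Compute V_q(n, t) = Σ_{j=0}^3 C(n, j) (q−1)^j.
  j = 0: C(7,0)·(4)^0 = 1·1 = 1.
  j = 1: C(7,1)·(4)^1 = 7·4 = 28.
  j = 2: C(7,2)·(4)^2 = 21·16 = 336.
  j = 3: C(7,3)·(4)^3 = 35·64 = 2240.
  V_q(n, t) = 1 + 28 + 336 + 2240 = 2605.
Step 2: q^n = 5^7 = 78125.
Step 3: Hamming bound ⌊q^n / V_q(n,t)⌋ = ⌊78125/2605⌋ = 29.
Step 4: Compare |C| = 20 to 29: satisfied.
The claimed |C| lies below the Hamming bound.


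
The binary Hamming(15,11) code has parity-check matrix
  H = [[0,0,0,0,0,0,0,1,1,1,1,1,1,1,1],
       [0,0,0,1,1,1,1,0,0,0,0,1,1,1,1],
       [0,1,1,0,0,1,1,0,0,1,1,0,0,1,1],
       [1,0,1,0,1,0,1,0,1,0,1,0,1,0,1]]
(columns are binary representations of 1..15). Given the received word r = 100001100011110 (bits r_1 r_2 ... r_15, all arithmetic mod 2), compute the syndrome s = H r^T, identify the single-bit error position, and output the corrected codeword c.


s = (0, 1, 0, 0)^T, error position = 4, corrected codeword c = 100101100011110

Compute s = H r^T mod 2 one row at a time:
  s_1 = 0 + 0 + 0 + 1 + 1 + 1 + 1 + 0 = 4 ≡ 0 (mod 2).
  s_2 = 0 + 0 + 1 + 1 + 1 + 1 + 1 + 0 = 5 ≡ 1 (mod 2).
  s_3 = 0 + 0 + 1 + 1 + 0 + 1 + 1 + 0 = 4 ≡ 0 (mod 2).
  s_4 = 1 + 0 + 0 + 1 + 0 + 1 + 1 + 0 = 4 ≡ 0 (mod 2).
s = (0, 1, 0, 0)^T — this equals column 4 of H (binary 0100), so error is at position 4.
Correct: flip bit 4 of r = 100001100011110 to get c = 100101100011110.


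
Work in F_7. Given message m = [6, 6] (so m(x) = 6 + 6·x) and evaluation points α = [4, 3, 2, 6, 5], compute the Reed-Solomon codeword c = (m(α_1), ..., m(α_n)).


c = [2, 3, 4, 0, 1]

Message polynomial: m(x) = 6 + 6·x (mod 7).
For each evaluation point α_i, compute m(α_i) mod 7:
  α_1 = 4: Horner steps 6 → 2, so m(4) = 2.
  α_2 = 3: Horner steps 6 → 3, so m(3) = 3.
  α_3 = 2: Horner steps 6 → 4, so m(2) = 4.
  α_4 = 6: Horner steps 6 → 0, so m(6) = 0.
  α_5 = 5: Horner steps 6 → 1, so m(5) = 1.
Codeword c = [2, 3, 4, 0, 1] ∈ F_7^5.


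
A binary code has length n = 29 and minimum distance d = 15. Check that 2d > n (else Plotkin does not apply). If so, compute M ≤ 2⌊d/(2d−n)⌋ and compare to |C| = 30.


Plotkin bound M ≤ 30; given |C| = 30 ≤ bound (satisfied).

Check applicability: 2d = 30, n = 29.
2d − n = 1 > 0, so Plotkin applies.
Compute d/(2d−n) = 15/1 ≈ 15.0000.
⌊d/(2d−n)⌋ = 15.
Plotkin bound: M ≤ 2·15 = 30.
Given |C| = 30, check: satisfied.
This |C| is at the Plotkin bound.


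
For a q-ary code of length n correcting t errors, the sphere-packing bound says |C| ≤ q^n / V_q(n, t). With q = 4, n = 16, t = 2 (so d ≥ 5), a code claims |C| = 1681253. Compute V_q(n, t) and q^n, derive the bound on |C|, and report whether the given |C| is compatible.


V_q(n, t) = 1129, q^n = 4294967296, Hamming bound = 3804222, |C| = 1681253 ≤ bound (satisfied).

Step 1: Compute V_q(n, t) = Σ_{j=0}^2 C(n, j) (q−1)^j.
  j = 0: C(16,0)·(3)^0 = 1·1 = 1.
  j = 1: C(16,1)·(3)^1 = 16·3 = 48.
  j = 2: C(16,2)·(3)^2 = 120·9 = 1080.
  V_q(n, t) = 1 + 48 + 1080 = 1129.
Step 2: q^n = 4^16 = 4294967296.
Step 3: Hamming bound ⌊q^n / V_q(n,t)⌋ = ⌊4294967296/1129⌋ = 3804222.
Step 4: Compare |C| = 1681253 to 3804222: satisfied.
The claimed |C| lies below the Hamming bound.


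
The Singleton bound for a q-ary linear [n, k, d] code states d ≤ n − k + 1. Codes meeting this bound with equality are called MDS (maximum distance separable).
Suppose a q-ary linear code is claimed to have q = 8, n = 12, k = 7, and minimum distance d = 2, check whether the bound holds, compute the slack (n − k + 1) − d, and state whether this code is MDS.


Singleton RHS = n − k + 1 = 6, slack = 4, bound satisfied, not MDS.

Singleton bound: d ≤ n − k + 1.
Here n = 12, k = 7, so n − k + 1 = 6.
Given d = 2, check d ≤ 6: YES.
Slack = (n − k + 1) − d = 4.
The code is NOT MDS (slack = 4 > 0).
Description: the claimed parameters are [12, 7, 2]_8; such a code would be non-MDS.


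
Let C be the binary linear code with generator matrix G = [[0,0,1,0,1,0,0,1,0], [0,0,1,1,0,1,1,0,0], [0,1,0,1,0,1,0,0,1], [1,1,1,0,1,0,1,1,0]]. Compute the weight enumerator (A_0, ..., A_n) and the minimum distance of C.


Weight distribution: A_0 = 1, A_3 = 3, A_4 = 4, A_5 = 4, A_6 = 2, A_7 = 1, A_8 = 1. Minimum distance d = 3.

Enumerate all 2^4 = 16 messages m ∈ F_2^4.
For each, compute codeword c = mG in F_2^9, then tally its weight.
  m = 0000 → c = 000000000, weight = 0.
  m = 1000 → c = 001010010, weight = 3.
  m = 0100 → c = 001101100, weight = 4.
  m = 1100 → c = 000111110, weight = 5.
  m = 0010 → c = 010101001, weight = 4.
  m = 1010 → c = 011111011, weight = 7.
  m = 0110 → c = 011000101, weight = 4.
  m = 1110 → c = 010010111, weight = 5.
  m = 0001 → c = 111010110, weight = 6.
  m = 1001 → c = 110000100, weight = 3.
  m = 0101 → c = 110111010, weight = 6.
  m = 1101 → c = 111101000, weight = 5.
  m = 0011 → c = 101111111, weight = 8.
  m = 1011 → c = 100101101, weight = 5.
  m = 0111 → c = 100010011, weight = 4.
  m = 1111 → c = 101000001, weight = 3.
Tally weights:
  weight 0: 1 codewords.
  weight 3: 3 codewords.
  weight 4: 4 codewords.
  weight 5: 4 codewords.
  weight 6: 2 codewords.
  weight 7: 1 codewords.
  weight 8: 1 codewords.
Minimum distance d = smallest w > 0 with A_w > 0 = 3.
Sanity: Σ A_w = 16 = 2^4 = 16 ✓.


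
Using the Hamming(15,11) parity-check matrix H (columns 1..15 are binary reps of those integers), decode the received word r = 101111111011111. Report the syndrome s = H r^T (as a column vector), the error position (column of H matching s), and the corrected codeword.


s = (1, 0, 0, 0)^T, error position = 8, corrected codeword c = 101111101011111

Compute s = H r^T mod 2 one row at a time:
  s_1 = 1 + 1 + 0 + 1 + 1 + 1 + 1 + 1 = 7 ≡ 1 (mod 2).
  s_2 = 1 + 1 + 1 + 1 + 1 + 1 + 1 + 1 = 8 ≡ 0 (mod 2).
  s_3 = 0 + 1 + 1 + 1 + 0 + 1 + 1 + 1 = 6 ≡ 0 (mod 2).
  s_4 = 1 + 1 + 1 + 1 + 1 + 1 + 1 + 1 = 8 ≡ 0 (mod 2).
s = (1, 0, 0, 0)^T — this equals column 8 of H (binary 1000), so error is at position 8.
Correct: flip bit 8 of r = 101111111011111 to get c = 101111101011111.


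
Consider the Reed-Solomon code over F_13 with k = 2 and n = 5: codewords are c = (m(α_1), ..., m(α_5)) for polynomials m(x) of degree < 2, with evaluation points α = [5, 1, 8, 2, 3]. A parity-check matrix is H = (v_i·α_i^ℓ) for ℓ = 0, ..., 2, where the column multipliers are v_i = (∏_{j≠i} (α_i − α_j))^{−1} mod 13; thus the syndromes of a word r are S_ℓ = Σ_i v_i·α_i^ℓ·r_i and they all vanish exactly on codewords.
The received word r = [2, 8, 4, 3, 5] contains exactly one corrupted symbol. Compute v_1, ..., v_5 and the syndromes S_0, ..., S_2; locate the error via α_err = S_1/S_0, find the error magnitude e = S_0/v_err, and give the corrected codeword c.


S = (2, 4, 8), error at position 4, error magnitude e = 3, c = [2, 8, 4, 0, 5].

Step 1: column multipliers v_i = (∏_{j≠i}(α_i − α_j))^{−1} mod 13.
  i = 1 (α = 5): (5−1)(5−8)(5−2)(5−3) = 4·(−3)·3·2 = −72 ≡ 6, so v_1 = 6^{−1} = 11 (mod 13).
  i = 2 (α = 1): (1−5)(1−8)(1−2)(1−3) = (−4)·(−7)·(−1)·(−2) = 56 ≡ 4, so v_2 = 4^{−1} = 10 (mod 13).
  i = 3 (α = 8): (8−5)(8−1)(8−2)(8−3) = 3·7·6·5 = 630 ≡ 6, so v_3 = 6^{−1} = 11 (mod 13).
  i = 4 (α = 2): (2−5)(2−1)(2−8)(2−3) = (−3)·1·(−6)·(−1) = −18 ≡ 8, so v_4 = 8^{−1} = 5 (mod 13).
  i = 5 (α = 3): (3−5)(3−1)(3−8)(3−2) = (−2)·2·(−5)·1 = 20 ≡ 7, so v_5 = 7^{−1} = 2 (mod 13).
  v = [11, 10, 11, 5, 2].
Step 2: syndromes of r = [2, 8, 4, 3, 5] (all sums mod 13).
  S_0 = Σ v_i r_i = 11·2 + 10·8 + 11·4 + 5·3 + 2·5 = 171 ≡ 2.
  S_1 = Σ v_i α_i r_i = 11·5·2 + 10·1·8 + 11·8·4 + 5·2·3 + 2·3·5 = 602 ≡ 4.
  α_i^2 mod 13 = [12, 1, 12, 4, 9].
  S_2 = Σ v_i α_i^2 r_i = 11·12·2 + 10·1·8 + 11·12·4 + 5·4·3 + 2·9·5 = 1022 ≡ 8.
  S = (2, 4, 8) ≠ 0, so r is not a codeword (an error is present).
Step 3: locate the error. For a single error e at position i, S_ℓ = v_i·e·α_i^ℓ, so α_err = S_1/S_0.
  S_0^{−1} = 2^{−1} = 7 (mod 13), so α_err = 4·7 = 28 ≡ 2 = α_4. Error position i = 4.
  Consistency check: S_2/S_1 = 8·10 = 80 ≡ 2 = α_err ✓ (single-error assumption holds).
Step 4: error magnitude e = S_0/v_4 = S_0·∏_{j≠4}(α_4 − α_j) = 2·8 = 16 ≡ 3 (mod 13).
Step 5: correct position 4: c_4 = r_4 − e = 3 − 3 ≡ 0 (mod 13). Hence c = [2, 8, 4, 0, 5].
  Check: interpolating c through the α_i gives m(x) = 3 + 5·x (degree < 2) with m(α_i) = c_i for every i, so c is indeed a codeword.
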